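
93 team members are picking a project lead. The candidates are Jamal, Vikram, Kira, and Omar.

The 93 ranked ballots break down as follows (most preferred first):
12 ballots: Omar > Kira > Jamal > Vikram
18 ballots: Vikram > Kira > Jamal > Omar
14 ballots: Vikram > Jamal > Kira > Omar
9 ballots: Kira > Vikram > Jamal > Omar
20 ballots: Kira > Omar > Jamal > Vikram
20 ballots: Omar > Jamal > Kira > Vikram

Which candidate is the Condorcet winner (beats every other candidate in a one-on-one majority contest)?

Kira vs Jamal: 59–34
Kira vs Vikram: 61–32
Kira vs Omar: 61–32
Kira beats every other candidate.

Kira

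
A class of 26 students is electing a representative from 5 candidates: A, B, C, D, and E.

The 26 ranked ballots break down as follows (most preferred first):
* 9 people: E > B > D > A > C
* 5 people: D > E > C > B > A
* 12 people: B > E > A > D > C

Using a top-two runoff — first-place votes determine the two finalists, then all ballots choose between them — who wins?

Round 1 first-place votes: A 0, B 12, C 0, D 5, E 9. B and E advance.
Runoff: B is ranked above E on 12 ballots, E above B on 14.

E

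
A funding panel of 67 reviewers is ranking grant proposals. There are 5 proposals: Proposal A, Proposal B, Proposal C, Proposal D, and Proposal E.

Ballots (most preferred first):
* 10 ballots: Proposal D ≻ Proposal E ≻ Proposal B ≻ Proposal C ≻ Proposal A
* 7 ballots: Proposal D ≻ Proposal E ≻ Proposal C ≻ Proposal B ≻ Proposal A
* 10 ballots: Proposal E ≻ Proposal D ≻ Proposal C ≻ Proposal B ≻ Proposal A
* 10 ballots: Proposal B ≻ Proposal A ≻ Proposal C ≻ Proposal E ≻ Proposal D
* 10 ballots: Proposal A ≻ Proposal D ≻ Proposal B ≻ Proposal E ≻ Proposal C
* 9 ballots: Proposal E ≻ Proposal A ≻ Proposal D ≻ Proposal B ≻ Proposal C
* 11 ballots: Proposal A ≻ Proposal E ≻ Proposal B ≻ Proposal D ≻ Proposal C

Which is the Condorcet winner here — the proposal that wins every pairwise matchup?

Proposal E vs Proposal A: 36–31
Proposal E vs Proposal B: 47–20
Proposal E vs Proposal C: 57–10
Proposal E vs Proposal D: 40–27
Proposal E beats every other proposal.

Proposal E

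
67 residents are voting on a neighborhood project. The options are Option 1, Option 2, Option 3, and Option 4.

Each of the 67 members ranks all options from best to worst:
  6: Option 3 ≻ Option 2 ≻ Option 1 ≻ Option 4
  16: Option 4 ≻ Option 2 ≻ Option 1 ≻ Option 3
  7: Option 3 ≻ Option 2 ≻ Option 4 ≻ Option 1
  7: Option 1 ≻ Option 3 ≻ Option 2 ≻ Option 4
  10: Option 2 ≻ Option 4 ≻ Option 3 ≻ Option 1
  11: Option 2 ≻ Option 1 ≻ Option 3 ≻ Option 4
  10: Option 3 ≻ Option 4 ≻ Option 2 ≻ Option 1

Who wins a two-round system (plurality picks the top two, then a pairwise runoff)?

Option 2

Round 1 first-place votes: Option 1 7, Option 2 21, Option 3 23, Option 4 16. Option 3 and Option 2 advance.
Runoff: Option 3 is ranked above Option 2 on 30 ballots, Option 2 above Option 3 on 37.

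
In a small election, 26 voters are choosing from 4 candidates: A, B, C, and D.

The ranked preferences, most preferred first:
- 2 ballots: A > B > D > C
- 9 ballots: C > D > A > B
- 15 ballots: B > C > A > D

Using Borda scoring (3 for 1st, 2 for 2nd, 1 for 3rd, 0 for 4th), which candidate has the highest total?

C

A: 2×3 + 9×1 + 15×1 = 30
B: 2×2 + 9×0 + 15×3 = 49
C: 2×0 + 9×3 + 15×2 = 57
D: 2×1 + 9×2 + 15×0 = 20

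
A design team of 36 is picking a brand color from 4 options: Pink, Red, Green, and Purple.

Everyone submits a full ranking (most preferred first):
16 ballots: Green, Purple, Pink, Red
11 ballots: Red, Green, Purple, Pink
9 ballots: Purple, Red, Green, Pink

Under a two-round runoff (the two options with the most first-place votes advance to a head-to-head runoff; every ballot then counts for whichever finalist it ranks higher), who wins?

Round 1 first-place votes: Pink 0, Red 11, Green 16, Purple 9. Green and Red advance.
Runoff: Green is ranked above Red on 16 ballots, Red above Green on 20.

Red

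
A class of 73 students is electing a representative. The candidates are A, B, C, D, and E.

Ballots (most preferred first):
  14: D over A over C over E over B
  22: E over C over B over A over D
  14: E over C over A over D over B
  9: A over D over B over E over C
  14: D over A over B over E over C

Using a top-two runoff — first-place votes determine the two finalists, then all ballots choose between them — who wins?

D

Round 1 first-place votes: A 9, B 0, C 0, D 28, E 36. E and D advance.
Runoff: E is ranked above D on 36 ballots, D above E on 37.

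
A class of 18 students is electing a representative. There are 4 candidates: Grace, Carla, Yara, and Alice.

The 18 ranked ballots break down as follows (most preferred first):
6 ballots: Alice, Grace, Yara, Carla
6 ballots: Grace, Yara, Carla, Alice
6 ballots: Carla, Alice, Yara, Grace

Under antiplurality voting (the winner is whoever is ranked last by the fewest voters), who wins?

Yara

Last-place votes: Grace 6, Carla 6, Yara 0, Alice 6.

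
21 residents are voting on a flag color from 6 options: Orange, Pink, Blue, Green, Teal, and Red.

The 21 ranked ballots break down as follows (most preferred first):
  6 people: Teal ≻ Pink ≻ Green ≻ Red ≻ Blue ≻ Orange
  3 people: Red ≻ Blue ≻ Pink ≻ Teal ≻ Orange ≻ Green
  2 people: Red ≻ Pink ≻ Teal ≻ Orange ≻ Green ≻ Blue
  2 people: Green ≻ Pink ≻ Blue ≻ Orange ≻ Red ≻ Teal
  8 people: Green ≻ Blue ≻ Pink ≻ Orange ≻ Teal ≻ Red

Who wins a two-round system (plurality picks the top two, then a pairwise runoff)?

Round 1 first-place votes: Orange 0, Pink 0, Blue 0, Green 10, Teal 6, Red 5. Green and Teal advance.
Runoff: Green is ranked above Teal on 10 ballots, Teal above Green on 11.

Teal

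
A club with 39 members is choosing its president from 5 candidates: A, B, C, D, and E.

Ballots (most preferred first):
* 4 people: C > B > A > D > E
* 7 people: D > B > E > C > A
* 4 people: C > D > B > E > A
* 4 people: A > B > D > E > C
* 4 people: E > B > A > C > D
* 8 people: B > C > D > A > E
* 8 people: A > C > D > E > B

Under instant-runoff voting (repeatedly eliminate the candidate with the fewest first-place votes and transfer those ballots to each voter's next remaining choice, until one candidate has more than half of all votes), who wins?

Round 1: A 12, B 8, C 8, D 7, E 4. E eliminated.
Round 2: A 12, B 12, C 8, D 7. D eliminated.
Round 3: A 12, B 19, C 8. C eliminated.
Round 4: A 12, B 27. B has a majority (≥20).

B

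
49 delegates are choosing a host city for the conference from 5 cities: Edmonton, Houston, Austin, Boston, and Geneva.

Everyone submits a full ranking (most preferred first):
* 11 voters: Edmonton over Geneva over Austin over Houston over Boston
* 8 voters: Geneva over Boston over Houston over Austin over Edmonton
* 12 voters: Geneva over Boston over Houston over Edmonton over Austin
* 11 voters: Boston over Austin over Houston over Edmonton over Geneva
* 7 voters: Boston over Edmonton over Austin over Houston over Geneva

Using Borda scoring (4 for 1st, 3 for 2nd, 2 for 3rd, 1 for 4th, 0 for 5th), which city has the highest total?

Boston

Edmonton: 11×4 + 8×0 + 12×1 + 11×1 + 7×3 = 88
Houston: 11×1 + 8×2 + 12×2 + 11×2 + 7×1 = 80
Austin: 11×2 + 8×1 + 12×0 + 11×3 + 7×2 = 77
Boston: 11×0 + 8×3 + 12×3 + 11×4 + 7×4 = 132
Geneva: 11×3 + 8×4 + 12×4 + 11×0 + 7×0 = 113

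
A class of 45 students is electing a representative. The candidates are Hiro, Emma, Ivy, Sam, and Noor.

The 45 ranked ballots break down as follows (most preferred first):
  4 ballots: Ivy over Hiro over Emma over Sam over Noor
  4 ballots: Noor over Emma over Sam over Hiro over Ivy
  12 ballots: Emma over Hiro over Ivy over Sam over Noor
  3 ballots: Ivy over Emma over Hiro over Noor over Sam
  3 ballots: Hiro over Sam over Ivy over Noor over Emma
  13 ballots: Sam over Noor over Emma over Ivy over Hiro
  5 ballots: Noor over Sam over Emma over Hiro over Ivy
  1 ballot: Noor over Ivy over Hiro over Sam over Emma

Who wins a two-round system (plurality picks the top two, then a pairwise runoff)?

Emma

Round 1 first-place votes: Hiro 3, Emma 12, Ivy 7, Sam 13, Noor 10. Sam and Emma advance.
Runoff: Sam is ranked above Emma on 22 ballots, Emma above Sam on 23.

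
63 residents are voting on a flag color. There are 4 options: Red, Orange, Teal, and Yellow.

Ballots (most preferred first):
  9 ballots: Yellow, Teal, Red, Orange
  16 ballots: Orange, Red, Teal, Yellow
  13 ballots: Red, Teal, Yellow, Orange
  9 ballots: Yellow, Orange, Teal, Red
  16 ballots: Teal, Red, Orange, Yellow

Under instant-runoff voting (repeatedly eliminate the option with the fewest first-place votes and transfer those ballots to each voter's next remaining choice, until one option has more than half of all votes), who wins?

Teal

Round 1: Red 13, Orange 16, Teal 16, Yellow 18. Red eliminated.
Round 2: Orange 16, Teal 29, Yellow 18. Orange eliminated.
Round 3: Teal 45, Yellow 18. Teal has a majority (≥32).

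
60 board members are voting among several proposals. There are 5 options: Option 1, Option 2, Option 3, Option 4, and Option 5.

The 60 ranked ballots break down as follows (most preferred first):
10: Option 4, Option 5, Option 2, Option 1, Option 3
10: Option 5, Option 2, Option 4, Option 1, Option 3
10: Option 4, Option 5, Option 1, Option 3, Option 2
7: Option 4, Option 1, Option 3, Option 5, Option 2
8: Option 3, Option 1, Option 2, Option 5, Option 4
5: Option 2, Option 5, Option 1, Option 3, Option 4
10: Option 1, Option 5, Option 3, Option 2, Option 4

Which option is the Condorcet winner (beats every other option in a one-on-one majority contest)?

Option 5 vs Option 1: 35–25
Option 5 vs Option 2: 47–13
Option 5 vs Option 3: 45–15
Option 5 vs Option 4: 33–27
Option 5 beats every other option.

Option 5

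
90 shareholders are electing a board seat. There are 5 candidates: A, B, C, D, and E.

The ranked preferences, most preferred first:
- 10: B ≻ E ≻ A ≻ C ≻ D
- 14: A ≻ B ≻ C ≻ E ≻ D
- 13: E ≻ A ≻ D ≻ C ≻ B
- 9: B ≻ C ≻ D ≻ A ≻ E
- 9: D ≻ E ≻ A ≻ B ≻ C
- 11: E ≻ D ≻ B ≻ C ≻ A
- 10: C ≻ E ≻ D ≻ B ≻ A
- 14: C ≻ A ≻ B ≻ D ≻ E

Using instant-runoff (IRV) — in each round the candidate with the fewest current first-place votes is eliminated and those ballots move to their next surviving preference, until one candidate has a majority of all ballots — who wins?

B

Round 1: A 14, B 19, C 24, D 9, E 24. D eliminated.
Round 2: A 14, B 19, C 24, E 33. A eliminated.
Round 3: B 33, C 24, E 33. C eliminated.
Round 4: B 47, E 43. B has a majority (≥46).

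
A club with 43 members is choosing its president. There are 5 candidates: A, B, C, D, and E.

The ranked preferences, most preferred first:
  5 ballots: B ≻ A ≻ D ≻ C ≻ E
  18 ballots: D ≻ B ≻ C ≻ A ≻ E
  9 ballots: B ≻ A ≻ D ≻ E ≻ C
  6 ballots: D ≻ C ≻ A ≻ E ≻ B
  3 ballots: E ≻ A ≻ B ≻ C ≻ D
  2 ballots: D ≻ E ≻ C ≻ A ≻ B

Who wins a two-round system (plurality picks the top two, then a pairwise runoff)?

Round 1 first-place votes: A 0, B 14, C 0, D 26, E 3. D and B advance.
Runoff: D is ranked above B on 26 ballots, B above D on 17.

D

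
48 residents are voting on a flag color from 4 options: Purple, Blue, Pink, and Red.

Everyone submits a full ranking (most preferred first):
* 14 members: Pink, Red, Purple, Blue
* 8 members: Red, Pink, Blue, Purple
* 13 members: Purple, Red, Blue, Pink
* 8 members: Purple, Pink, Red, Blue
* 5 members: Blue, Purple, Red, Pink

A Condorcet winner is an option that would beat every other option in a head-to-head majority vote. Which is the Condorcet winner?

Purple vs Blue: 35–13
Purple vs Pink: 26–22
Purple vs Red: 26–22
Purple beats every other option.

Purple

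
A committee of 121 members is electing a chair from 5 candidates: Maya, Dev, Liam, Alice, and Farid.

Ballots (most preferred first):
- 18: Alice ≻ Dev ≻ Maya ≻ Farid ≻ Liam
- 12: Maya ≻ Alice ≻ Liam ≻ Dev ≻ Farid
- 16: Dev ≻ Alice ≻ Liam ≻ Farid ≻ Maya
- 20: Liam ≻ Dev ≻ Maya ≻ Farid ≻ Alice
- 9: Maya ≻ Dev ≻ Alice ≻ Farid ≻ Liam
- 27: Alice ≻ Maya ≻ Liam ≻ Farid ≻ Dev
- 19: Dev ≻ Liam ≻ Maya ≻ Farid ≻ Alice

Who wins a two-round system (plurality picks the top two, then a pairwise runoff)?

Dev

Round 1 first-place votes: Maya 21, Dev 35, Liam 20, Alice 45, Farid 0. Alice and Dev advance.
Runoff: Alice is ranked above Dev on 57 ballots, Dev above Alice on 64.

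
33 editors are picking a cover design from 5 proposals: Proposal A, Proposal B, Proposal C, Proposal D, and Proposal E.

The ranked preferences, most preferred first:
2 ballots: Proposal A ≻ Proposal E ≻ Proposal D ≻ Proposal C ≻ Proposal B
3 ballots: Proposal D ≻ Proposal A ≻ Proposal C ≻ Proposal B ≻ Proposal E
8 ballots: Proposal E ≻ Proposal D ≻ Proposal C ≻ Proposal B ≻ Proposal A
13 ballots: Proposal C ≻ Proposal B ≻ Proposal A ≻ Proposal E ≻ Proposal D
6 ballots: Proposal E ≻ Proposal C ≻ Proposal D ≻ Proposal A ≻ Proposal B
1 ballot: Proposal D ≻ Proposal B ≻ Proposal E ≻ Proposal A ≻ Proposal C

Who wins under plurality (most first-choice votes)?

First-place votes: Proposal A 2, Proposal B 0, Proposal C 13, Proposal D 4, Proposal E 14.

Proposal E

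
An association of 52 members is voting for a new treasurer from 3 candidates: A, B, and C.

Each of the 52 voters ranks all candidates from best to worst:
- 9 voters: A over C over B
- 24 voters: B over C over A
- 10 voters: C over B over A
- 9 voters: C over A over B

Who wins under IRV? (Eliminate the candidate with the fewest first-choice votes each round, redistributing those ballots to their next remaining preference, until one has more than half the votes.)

C

Round 1: A 9, B 24, C 19. A eliminated.
Round 2: B 24, C 28. C has a majority (≥27).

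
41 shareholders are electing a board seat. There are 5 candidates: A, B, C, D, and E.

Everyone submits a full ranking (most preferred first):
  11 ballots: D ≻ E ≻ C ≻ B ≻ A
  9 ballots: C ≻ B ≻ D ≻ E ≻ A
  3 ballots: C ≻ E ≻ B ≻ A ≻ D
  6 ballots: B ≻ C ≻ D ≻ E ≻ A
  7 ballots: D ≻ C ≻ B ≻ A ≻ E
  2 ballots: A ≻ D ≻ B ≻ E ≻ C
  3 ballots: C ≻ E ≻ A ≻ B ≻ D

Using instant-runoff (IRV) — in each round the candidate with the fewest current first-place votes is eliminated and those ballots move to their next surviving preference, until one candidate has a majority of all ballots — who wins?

C

Round 1: A 2, B 6, C 15, D 18, E 0. E eliminated.
Round 2: A 2, B 6, C 15, D 18. A eliminated.
Round 3: B 6, C 15, D 20. B eliminated.
Round 4: C 21, D 20. C has a majority (≥21).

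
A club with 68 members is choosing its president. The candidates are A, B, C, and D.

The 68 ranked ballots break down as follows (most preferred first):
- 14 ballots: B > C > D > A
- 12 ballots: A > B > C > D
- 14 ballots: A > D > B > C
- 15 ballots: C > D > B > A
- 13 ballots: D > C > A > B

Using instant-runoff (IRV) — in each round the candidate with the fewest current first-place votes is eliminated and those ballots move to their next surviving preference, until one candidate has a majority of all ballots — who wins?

C

Round 1: A 26, B 14, C 15, D 13. D eliminated.
Round 2: A 26, B 14, C 28. B eliminated.
Round 3: A 26, C 42. C has a majority (≥35).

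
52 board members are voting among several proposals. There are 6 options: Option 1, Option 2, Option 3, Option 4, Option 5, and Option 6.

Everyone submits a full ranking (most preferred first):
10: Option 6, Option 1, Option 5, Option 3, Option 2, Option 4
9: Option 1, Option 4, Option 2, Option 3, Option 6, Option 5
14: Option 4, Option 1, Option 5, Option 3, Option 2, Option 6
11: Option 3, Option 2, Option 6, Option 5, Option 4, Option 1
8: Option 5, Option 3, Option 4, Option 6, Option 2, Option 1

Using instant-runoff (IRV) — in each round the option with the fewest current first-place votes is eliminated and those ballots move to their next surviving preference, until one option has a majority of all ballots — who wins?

Round 1: Option 1 9, Option 2 0, Option 3 11, Option 4 14, Option 5 8, Option 6 10. Option 2 eliminated.
Round 2: Option 1 9, Option 3 11, Option 4 14, Option 5 8, Option 6 10. Option 5 eliminated.
Round 3: Option 1 9, Option 3 19, Option 4 14, Option 6 10. Option 1 eliminated.
Round 4: Option 3 19, Option 4 23, Option 6 10. Option 6 eliminated.
Round 5: Option 3 29, Option 4 23. Option 3 has a majority (≥27).

Option 3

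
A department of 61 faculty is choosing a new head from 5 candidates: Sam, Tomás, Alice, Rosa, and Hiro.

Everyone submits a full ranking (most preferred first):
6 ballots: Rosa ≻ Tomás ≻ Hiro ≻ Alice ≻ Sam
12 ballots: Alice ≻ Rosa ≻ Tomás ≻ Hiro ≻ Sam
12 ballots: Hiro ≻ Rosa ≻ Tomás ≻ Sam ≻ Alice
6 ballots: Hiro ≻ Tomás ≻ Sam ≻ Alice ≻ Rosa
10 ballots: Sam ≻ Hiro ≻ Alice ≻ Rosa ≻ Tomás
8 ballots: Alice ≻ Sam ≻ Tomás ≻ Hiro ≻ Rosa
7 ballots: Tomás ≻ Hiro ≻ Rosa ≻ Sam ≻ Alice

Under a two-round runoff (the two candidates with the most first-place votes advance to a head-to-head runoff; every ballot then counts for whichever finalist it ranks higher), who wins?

Round 1 first-place votes: Sam 10, Tomás 7, Alice 20, Rosa 6, Hiro 18. Alice and Hiro advance.
Runoff: Alice is ranked above Hiro on 20 ballots, Hiro above Alice on 41.

Hiro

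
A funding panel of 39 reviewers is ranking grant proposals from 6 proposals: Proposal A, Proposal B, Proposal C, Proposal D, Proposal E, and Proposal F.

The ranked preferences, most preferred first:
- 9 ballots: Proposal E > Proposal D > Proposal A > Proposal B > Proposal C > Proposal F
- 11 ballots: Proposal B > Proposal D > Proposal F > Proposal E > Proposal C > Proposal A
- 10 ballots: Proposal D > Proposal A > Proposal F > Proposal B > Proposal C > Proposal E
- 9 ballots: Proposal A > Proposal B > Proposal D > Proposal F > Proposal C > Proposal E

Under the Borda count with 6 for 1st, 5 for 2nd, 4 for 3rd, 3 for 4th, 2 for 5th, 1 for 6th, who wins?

Proposal A: 9×4 + 11×1 + 10×5 + 9×6 = 151
Proposal B: 9×3 + 11×6 + 10×3 + 9×5 = 168
Proposal C: 9×2 + 11×2 + 10×2 + 9×2 = 78
Proposal D: 9×5 + 11×5 + 10×6 + 9×4 = 196
Proposal E: 9×6 + 11×3 + 10×1 + 9×1 = 106
Proposal F: 9×1 + 11×4 + 10×4 + 9×3 = 120

Proposal D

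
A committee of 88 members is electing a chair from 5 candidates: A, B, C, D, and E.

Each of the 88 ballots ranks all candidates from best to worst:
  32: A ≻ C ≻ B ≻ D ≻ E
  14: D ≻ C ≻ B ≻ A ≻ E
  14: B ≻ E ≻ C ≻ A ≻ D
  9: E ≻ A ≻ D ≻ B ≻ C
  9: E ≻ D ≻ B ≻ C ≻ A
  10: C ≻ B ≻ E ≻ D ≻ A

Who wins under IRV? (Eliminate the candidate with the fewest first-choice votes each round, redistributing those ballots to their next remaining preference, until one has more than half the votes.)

B

Round 1: A 32, B 14, C 10, D 14, E 18. C eliminated.
Round 2: A 32, B 24, D 14, E 18. D eliminated.
Round 3: A 32, B 38, E 18. E eliminated.
Round 4: A 41, B 47. B has a majority (≥45).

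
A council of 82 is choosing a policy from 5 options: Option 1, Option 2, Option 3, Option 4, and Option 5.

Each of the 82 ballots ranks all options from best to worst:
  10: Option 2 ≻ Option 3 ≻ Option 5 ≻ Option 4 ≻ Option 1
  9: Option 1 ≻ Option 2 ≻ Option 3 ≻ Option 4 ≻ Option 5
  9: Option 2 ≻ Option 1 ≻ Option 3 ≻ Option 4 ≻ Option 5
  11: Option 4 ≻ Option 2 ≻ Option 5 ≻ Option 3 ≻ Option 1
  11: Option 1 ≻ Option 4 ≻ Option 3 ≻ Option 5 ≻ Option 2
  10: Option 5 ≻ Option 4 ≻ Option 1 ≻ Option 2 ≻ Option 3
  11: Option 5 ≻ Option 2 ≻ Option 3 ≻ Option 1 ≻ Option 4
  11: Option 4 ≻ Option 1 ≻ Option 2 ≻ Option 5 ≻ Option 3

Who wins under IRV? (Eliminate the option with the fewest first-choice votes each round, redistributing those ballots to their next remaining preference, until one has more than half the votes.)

Option 5

Round 1: Option 1 20, Option 2 19, Option 3 0, Option 4 22, Option 5 21. Option 3 eliminated.
Round 2: Option 1 20, Option 2 19, Option 4 22, Option 5 21. Option 2 eliminated.
Round 3: Option 1 29, Option 4 22, Option 5 31. Option 4 eliminated.
Round 4: Option 1 40, Option 5 42. Option 5 has a majority (≥42).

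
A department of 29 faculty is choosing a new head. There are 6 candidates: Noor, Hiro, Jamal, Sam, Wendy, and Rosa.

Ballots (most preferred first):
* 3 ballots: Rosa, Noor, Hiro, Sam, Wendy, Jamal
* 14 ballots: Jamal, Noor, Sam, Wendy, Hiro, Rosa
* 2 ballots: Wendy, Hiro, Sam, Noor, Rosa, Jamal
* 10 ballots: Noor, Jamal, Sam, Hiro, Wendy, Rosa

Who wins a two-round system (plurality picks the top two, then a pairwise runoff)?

Round 1 first-place votes: Noor 10, Hiro 0, Jamal 14, Sam 0, Wendy 2, Rosa 3. Jamal and Noor advance.
Runoff: Jamal is ranked above Noor on 14 ballots, Noor above Jamal on 15.

Noor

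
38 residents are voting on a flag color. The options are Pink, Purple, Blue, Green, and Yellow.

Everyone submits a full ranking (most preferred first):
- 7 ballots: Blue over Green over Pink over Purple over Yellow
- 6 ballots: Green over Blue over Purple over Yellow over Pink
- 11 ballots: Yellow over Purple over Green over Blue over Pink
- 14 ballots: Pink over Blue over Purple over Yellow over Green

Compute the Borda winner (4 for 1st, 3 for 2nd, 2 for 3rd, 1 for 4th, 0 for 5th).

Blue

Pink: 7×2 + 6×0 + 11×0 + 14×4 = 70
Purple: 7×1 + 6×2 + 11×3 + 14×2 = 80
Blue: 7×4 + 6×3 + 11×1 + 14×3 = 99
Green: 7×3 + 6×4 + 11×2 + 14×0 = 67
Yellow: 7×0 + 6×1 + 11×4 + 14×1 = 64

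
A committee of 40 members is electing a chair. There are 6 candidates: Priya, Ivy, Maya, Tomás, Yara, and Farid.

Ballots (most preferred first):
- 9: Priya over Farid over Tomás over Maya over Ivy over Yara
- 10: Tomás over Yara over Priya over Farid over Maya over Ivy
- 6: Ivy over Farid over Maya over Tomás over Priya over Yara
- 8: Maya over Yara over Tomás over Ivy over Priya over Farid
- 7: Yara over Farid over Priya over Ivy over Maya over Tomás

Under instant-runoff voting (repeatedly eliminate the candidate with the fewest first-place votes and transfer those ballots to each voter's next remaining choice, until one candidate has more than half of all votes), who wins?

Priya

Round 1: Priya 9, Ivy 6, Maya 8, Tomás 10, Yara 7, Farid 0. Farid eliminated.
Round 2: Priya 9, Ivy 6, Maya 8, Tomás 10, Yara 7. Ivy eliminated.
Round 3: Priya 9, Maya 14, Tomás 10, Yara 7. Yara eliminated.
Round 4: Priya 16, Maya 14, Tomás 10. Tomás eliminated.
Round 5: Priya 26, Maya 14. Priya has a majority (≥21).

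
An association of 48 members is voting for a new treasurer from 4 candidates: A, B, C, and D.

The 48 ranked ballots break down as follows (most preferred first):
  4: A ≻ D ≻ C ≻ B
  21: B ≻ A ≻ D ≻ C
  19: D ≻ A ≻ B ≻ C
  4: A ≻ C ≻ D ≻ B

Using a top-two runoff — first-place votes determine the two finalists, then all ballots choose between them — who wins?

D

Round 1 first-place votes: A 8, B 21, C 0, D 19. B and D advance.
Runoff: B is ranked above D on 21 ballots, D above B on 27.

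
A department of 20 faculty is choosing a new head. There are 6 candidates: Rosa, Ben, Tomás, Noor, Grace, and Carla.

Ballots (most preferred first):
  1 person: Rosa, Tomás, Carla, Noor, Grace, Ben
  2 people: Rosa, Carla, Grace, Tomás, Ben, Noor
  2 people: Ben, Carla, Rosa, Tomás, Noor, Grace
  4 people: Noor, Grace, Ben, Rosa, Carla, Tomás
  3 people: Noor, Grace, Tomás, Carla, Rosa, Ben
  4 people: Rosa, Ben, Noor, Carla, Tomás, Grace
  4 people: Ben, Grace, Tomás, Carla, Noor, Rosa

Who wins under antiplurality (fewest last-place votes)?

Last-place votes: Rosa 4, Ben 4, Tomás 4, Noor 2, Grace 6, Carla 0.

Carla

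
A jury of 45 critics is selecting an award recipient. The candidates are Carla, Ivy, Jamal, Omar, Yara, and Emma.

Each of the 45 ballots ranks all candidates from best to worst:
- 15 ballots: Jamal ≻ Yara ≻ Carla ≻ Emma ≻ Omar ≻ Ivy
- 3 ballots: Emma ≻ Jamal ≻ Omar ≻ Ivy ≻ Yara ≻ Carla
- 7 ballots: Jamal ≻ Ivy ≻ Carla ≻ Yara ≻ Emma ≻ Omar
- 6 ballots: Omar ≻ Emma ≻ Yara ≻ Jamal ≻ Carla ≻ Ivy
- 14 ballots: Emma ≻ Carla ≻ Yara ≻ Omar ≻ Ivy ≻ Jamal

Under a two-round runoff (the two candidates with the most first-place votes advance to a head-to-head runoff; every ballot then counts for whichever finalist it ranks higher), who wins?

Round 1 first-place votes: Carla 0, Ivy 0, Jamal 22, Omar 6, Yara 0, Emma 17. Jamal and Emma advance.
Runoff: Jamal is ranked above Emma on 22 ballots, Emma above Jamal on 23.

Emma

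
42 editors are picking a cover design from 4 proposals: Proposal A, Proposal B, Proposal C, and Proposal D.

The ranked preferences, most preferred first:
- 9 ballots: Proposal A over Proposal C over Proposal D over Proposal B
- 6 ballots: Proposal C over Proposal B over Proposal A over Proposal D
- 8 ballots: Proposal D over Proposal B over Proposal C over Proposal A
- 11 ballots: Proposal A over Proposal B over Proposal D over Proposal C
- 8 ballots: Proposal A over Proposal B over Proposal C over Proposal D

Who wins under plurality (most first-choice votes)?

Proposal A

First-place votes: Proposal A 28, Proposal B 0, Proposal C 6, Proposal D 8.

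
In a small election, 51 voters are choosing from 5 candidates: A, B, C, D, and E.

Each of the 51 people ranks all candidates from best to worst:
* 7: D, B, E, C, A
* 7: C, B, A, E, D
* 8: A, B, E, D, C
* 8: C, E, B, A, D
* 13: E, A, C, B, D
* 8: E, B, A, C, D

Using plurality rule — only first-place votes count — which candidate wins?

First-place votes: A 8, B 0, C 15, D 7, E 21.

E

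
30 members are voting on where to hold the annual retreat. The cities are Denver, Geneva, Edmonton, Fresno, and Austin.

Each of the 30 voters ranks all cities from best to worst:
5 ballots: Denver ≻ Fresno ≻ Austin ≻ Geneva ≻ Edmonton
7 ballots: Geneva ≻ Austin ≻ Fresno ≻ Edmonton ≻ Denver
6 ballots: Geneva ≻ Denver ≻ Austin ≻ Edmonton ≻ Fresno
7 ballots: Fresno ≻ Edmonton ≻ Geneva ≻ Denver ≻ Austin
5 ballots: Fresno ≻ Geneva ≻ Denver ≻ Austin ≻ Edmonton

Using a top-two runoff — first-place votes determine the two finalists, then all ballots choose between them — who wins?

Round 1 first-place votes: Denver 5, Geneva 13, Edmonton 0, Fresno 12, Austin 0. Geneva and Fresno advance.
Runoff: Geneva is ranked above Fresno on 13 ballots, Fresno above Geneva on 17.

Fresno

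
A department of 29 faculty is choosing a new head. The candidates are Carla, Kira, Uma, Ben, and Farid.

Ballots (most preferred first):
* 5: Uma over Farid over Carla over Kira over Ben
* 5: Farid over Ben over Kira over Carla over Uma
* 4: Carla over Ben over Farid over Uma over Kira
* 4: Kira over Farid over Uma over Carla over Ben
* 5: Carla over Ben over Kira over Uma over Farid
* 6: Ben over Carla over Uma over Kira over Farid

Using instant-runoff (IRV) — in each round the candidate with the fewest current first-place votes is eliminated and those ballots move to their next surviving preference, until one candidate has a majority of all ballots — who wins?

Round 1: Carla 9, Kira 4, Uma 5, Ben 6, Farid 5. Kira eliminated.
Round 2: Carla 9, Uma 5, Ben 6, Farid 9. Uma eliminated.
Round 3: Carla 9, Ben 6, Farid 14. Ben eliminated.
Round 4: Carla 15, Farid 14. Carla has a majority (≥15).

Carla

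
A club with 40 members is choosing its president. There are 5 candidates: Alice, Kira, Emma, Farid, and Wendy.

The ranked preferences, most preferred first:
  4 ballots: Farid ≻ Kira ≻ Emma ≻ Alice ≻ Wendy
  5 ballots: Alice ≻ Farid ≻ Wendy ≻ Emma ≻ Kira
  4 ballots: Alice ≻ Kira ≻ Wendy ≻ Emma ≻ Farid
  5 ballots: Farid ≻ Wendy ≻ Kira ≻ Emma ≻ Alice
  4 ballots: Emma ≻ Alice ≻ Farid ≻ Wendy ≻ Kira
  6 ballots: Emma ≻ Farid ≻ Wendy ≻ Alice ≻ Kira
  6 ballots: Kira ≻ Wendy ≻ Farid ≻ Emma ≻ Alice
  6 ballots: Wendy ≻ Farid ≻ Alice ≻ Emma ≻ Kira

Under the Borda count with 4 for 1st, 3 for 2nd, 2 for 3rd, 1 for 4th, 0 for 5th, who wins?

Farid

Alice: 4×1 + 5×4 + 4×4 + 5×0 + 4×3 + 6×1 + 6×0 + 6×2 = 70
Kira: 4×3 + 5×0 + 4×3 + 5×2 + 4×0 + 6×0 + 6×4 + 6×0 = 58
Emma: 4×2 + 5×1 + 4×1 + 5×1 + 4×4 + 6×4 + 6×1 + 6×1 = 74
Farid: 4×4 + 5×3 + 4×0 + 5×4 + 4×2 + 6×3 + 6×2 + 6×3 = 107
Wendy: 4×0 + 5×2 + 4×2 + 5×3 + 4×1 + 6×2 + 6×3 + 6×4 = 91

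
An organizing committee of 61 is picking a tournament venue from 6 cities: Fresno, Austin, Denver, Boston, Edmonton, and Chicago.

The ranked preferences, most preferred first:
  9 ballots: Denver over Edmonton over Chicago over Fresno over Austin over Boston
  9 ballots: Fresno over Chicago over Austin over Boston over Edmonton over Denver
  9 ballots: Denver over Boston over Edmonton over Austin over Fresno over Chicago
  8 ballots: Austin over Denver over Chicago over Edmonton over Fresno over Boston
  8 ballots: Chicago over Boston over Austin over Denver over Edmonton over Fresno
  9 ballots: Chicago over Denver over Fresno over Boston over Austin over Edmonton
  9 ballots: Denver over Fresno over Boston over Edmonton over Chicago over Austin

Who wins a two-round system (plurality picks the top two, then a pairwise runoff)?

Denver

Round 1 first-place votes: Fresno 9, Austin 8, Denver 27, Boston 0, Edmonton 0, Chicago 17. Denver and Chicago advance.
Runoff: Denver is ranked above Chicago on 35 ballots, Chicago above Denver on 26.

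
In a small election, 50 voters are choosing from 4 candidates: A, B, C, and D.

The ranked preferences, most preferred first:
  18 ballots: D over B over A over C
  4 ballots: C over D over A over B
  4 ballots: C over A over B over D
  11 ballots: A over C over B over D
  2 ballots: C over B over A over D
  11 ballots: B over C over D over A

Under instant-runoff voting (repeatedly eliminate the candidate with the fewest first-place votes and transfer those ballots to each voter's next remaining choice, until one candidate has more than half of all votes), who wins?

Round 1: A 11, B 11, C 10, D 18. C eliminated.
Round 2: A 15, B 13, D 22. B eliminated.
Round 3: A 17, D 33. D has a majority (≥26).

D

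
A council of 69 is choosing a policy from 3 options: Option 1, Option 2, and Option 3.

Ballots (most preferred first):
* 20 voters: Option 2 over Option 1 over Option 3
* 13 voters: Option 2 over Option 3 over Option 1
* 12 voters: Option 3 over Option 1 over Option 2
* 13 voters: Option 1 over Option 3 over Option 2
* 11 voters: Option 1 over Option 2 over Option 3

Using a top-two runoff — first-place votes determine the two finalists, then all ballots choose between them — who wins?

Round 1 first-place votes: Option 1 24, Option 2 33, Option 3 12. Option 2 and Option 1 advance.
Runoff: Option 2 is ranked above Option 1 on 33 ballots, Option 1 above Option 2 on 36.

Option 1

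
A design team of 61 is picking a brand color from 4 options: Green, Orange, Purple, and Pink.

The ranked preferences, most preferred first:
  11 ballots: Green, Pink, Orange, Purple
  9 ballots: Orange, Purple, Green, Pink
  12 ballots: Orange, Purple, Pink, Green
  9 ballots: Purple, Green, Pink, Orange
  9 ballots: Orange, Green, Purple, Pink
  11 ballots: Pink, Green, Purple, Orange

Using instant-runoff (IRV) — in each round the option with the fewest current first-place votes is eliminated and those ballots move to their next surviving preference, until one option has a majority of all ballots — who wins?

Green

Round 1: Green 11, Orange 30, Purple 9, Pink 11. Purple eliminated.
Round 2: Green 20, Orange 30, Pink 11. Pink eliminated.
Round 3: Green 31, Orange 30. Green has a majority (≥31).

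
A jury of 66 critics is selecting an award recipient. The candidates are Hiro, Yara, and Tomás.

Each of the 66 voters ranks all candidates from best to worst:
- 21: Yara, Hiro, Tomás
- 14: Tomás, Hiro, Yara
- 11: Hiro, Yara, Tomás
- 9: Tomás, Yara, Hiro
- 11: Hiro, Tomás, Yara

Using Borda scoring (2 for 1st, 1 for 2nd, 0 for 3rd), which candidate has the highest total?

Hiro: 21×1 + 14×1 + 11×2 + 9×0 + 11×2 = 79
Yara: 21×2 + 14×0 + 11×1 + 9×1 + 11×0 = 62
Tomás: 21×0 + 14×2 + 11×0 + 9×2 + 11×1 = 57

Hiro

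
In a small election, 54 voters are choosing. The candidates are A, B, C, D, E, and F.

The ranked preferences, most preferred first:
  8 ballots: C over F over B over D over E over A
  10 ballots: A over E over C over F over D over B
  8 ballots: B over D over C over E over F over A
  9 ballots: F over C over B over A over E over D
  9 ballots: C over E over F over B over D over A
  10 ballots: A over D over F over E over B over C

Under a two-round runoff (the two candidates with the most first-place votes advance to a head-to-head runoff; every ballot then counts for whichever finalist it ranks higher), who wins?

Round 1 first-place votes: A 20, B 8, C 17, D 0, E 0, F 9. A and C advance.
Runoff: A is ranked above C on 20 ballots, C above A on 34.

C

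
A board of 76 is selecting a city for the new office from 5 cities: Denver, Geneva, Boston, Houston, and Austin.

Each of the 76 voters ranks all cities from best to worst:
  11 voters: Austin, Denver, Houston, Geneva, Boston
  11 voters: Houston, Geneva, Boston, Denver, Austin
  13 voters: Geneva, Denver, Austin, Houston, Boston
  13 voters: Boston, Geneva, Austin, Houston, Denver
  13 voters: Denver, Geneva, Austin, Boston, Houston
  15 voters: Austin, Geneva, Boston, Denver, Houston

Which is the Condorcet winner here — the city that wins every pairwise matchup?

Geneva vs Denver: 52–24
Geneva vs Boston: 63–13
Geneva vs Houston: 54–22
Geneva vs Austin: 50–26
Geneva beats every other city.

Geneva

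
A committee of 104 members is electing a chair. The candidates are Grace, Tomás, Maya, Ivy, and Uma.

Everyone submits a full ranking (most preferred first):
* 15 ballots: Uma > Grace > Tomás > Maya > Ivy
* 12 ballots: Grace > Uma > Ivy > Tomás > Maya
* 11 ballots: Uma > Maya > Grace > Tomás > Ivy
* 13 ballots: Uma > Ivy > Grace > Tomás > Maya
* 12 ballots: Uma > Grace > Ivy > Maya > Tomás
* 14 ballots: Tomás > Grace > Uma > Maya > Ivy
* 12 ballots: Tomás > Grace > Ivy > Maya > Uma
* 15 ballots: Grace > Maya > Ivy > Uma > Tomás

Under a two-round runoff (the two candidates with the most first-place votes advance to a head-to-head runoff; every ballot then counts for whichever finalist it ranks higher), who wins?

Round 1 first-place votes: Grace 27, Tomás 26, Maya 0, Ivy 0, Uma 51. Uma and Grace advance.
Runoff: Uma is ranked above Grace on 51 ballots, Grace above Uma on 53.

Grace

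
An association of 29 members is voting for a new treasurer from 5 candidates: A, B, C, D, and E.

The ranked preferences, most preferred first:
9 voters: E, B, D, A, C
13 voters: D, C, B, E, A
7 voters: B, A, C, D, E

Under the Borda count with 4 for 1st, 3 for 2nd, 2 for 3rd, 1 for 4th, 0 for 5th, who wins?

B

A: 9×1 + 13×0 + 7×3 = 30
B: 9×3 + 13×2 + 7×4 = 81
C: 9×0 + 13×3 + 7×2 = 53
D: 9×2 + 13×4 + 7×1 = 77
E: 9×4 + 13×1 + 7×0 = 49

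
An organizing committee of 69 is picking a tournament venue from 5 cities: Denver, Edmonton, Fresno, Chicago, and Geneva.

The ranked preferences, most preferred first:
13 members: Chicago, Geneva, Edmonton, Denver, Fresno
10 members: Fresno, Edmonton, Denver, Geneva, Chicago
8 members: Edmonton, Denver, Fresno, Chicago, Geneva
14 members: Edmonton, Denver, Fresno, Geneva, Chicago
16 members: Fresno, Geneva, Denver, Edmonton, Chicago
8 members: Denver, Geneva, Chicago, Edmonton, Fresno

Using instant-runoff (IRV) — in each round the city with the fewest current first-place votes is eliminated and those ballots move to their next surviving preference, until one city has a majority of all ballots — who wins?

Edmonton

Round 1: Denver 8, Edmonton 22, Fresno 26, Chicago 13, Geneva 0. Geneva eliminated.
Round 2: Denver 8, Edmonton 22, Fresno 26, Chicago 13. Denver eliminated.
Round 3: Edmonton 22, Fresno 26, Chicago 21. Chicago eliminated.
Round 4: Edmonton 43, Fresno 26. Edmonton has a majority (≥35).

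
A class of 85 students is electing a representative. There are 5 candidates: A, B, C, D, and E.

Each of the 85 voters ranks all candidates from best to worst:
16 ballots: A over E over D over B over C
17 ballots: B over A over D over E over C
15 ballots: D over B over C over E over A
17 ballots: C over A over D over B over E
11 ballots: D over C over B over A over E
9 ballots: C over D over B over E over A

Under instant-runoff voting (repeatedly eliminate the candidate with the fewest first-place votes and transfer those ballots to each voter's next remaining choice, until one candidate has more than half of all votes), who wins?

Round 1: A 16, B 17, C 26, D 26, E 0. E eliminated.
Round 2: A 16, B 17, C 26, D 26. A eliminated.
Round 3: B 17, C 26, D 42. B eliminated.
Round 4: C 26, D 59. D has a majority (≥43).

D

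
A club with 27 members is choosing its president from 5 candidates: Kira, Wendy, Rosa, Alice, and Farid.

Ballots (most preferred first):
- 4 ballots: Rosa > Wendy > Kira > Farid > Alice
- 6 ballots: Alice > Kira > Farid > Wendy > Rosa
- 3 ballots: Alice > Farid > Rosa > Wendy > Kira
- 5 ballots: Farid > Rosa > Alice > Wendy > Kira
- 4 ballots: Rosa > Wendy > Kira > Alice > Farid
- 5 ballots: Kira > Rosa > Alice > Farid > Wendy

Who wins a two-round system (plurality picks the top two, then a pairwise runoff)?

Rosa

Round 1 first-place votes: Kira 5, Wendy 0, Rosa 8, Alice 9, Farid 5. Alice and Rosa advance.
Runoff: Alice is ranked above Rosa on 9 ballots, Rosa above Alice on 18.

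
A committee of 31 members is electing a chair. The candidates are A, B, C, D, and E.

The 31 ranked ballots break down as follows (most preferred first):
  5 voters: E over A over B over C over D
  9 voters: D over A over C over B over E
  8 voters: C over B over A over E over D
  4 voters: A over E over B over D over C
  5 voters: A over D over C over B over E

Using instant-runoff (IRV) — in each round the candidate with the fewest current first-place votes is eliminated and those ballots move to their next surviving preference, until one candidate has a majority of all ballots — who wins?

A

Round 1: A 9, B 0, C 8, D 9, E 5. B eliminated.
Round 2: A 9, C 8, D 9, E 5. E eliminated.
Round 3: A 14, C 8, D 9. C eliminated.
Round 4: A 22, D 9. A has a majority (≥16).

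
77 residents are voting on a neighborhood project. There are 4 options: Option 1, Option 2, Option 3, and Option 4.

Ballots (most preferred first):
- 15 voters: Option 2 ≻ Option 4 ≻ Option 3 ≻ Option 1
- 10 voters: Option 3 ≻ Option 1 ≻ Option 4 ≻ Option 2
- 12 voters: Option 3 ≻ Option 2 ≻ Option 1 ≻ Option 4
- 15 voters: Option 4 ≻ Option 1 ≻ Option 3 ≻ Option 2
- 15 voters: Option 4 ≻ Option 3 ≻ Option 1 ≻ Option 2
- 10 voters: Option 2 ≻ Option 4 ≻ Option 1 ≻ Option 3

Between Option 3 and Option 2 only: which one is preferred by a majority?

Option 3

Option 3 is ranked above Option 2 on 52 ballots; Option 2 above Option 3 on 25.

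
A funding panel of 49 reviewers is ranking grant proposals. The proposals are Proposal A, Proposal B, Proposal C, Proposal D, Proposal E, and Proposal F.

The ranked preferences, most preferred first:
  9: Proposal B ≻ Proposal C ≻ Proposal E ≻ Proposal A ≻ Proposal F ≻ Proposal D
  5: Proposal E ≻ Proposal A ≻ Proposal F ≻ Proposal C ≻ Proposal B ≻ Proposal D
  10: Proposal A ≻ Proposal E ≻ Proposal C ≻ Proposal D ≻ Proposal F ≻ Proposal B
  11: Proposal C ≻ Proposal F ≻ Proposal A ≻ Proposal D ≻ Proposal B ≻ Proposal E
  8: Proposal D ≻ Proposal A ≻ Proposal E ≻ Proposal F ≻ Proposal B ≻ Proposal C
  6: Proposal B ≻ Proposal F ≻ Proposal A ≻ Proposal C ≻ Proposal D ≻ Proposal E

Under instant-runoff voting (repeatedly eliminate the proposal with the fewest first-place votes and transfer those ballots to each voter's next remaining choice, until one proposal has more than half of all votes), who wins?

Proposal A

Round 1: Proposal A 10, Proposal B 15, Proposal C 11, Proposal D 8, Proposal E 5, Proposal F 0. Proposal F eliminated.
Round 2: Proposal A 10, Proposal B 15, Proposal C 11, Proposal D 8, Proposal E 5. Proposal E eliminated.
Round 3: Proposal A 15, Proposal B 15, Proposal C 11, Proposal D 8. Proposal D eliminated.
Round 4: Proposal A 23, Proposal B 15, Proposal C 11. Proposal C eliminated.
Round 5: Proposal A 34, Proposal B 15. Proposal A has a majority (≥25).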